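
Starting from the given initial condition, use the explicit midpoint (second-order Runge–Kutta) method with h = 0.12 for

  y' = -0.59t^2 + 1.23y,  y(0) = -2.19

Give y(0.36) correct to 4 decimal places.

-3.4148

Midpoint: k1 = f(t_n, y_n); k2 = f(t_n + h/2, y_n + (h/2)·k1); y_{n+1} = y_n + h·k2.
t=0.000000, y=-2.190000:
  k1 = f(0.000000, -2.190000) = -2.693700
  k2 = f(0.060000, -2.351622) = -2.894619
  y ← -2.190000 + 0.12·(-2.894619) = -2.537354
t=0.120000, y=-2.537354:
  k1 = f(0.120000, -2.537354) = -3.129442
  k2 = f(0.180000, -2.725121) = -3.371015
  y ← -2.537354 + 0.12·(-3.371015) = -2.941876
t=0.240000, y=-2.941876:
  k1 = f(0.240000, -2.941876) = -3.652492
  k2 = f(0.300000, -3.161026) = -3.941161
  y ← -2.941876 + 0.12·(-3.941161) = -3.414815
y(0.36) ≈ -3.4148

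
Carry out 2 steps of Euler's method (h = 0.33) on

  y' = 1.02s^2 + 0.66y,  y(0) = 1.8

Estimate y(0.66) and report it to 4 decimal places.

2.7061

Euler: y_{n+1} = y_n + h·f(s_n, y_n).
s=0.000000, y=1.800000: f=1.188000 → y ← 1.800000 + 0.33·1.188000 = 2.192040
s=0.330000, y=2.192040: f=1.557824 → y ← 2.192040 + 0.33·1.557824 = 2.706122
y(0.66) ≈ 2.7061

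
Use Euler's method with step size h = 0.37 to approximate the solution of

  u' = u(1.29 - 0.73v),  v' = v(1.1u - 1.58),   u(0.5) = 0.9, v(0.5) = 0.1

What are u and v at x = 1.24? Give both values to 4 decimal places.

Euler on (u,v): u_{n+1} = u_n + h·u', v_{n+1} = v_n + h·v'.
0.500000: (0.900000, 0.100000); f=(1.095300, -0.059000) → (1.305261, 0.078170)
0.870000: (1.305261, 0.078170); f=(1.609303, -0.011273) → (1.900703, 0.073999)
(u(1.24), v(1.24)) ≈ (1.9007, 0.0740)

1.9007, 0.0740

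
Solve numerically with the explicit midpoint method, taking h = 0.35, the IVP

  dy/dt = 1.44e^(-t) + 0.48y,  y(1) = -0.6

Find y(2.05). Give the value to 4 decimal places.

-0.5242

Midpoint: k1 = f(t_n, y_n); k2 = f(t_n + h/2, y_n + (h/2)·k1); y_{n+1} = y_n + h·k2.
t=1.000000, y=-0.600000:
  k1 = f(1.000000, -0.600000) = 0.241746
  k2 = f(1.175000, -0.557694) = 0.177006
  y ← -0.600000 + 0.35·0.177006 = -0.538048
t=1.350000, y=-0.538048:
  k1 = f(1.350000, -0.538048) = 0.115043
  k2 = f(1.525000, -0.517915) = 0.064775
  y ← -0.538048 + 0.35·0.064775 = -0.515377
t=1.700000, y=-0.515377:
  k1 = f(1.700000, -0.515377) = 0.015683
  k2 = f(1.875000, -0.512632) = -0.025232
  y ← -0.515377 + 0.35·(-0.025232) = -0.524208
y(2.05) ≈ -0.5242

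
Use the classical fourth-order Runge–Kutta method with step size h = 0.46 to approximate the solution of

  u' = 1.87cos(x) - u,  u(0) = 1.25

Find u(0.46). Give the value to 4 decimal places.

1.4516

RK4: k1 = f(x_n, u_n); k2 = f(x_n + h/2, u_n + (h/2)·k1); k3 = f(x_n + h/2, u_n + (h/2)·k2); k4 = f(x_n + h, u_n + h·k3); u_{n+1} = u_n + (h/6)·(k1 + 2k2 + 2k3 + k4).
x=0.000000, u=1.250000:
  k1 = f(0.000000, 1.250000) = 0.620000
  k2 = f(0.230000, 1.392600) = 0.428156
  k3 = f(0.230000, 1.348476) = 0.472280
  k4 = f(0.460000, 1.467249) = 0.208369
  u ← 1.250000 + (0.46/6)·(k1 + 2k2 + 2k3 + k4) = 1.451575
u(0.46) ≈ 1.4516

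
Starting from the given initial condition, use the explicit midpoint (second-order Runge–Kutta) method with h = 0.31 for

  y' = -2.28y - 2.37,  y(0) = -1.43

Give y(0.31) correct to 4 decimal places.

Midpoint: k1 = f(x_n, y_n); k2 = f(x_n + h/2, y_n + (h/2)·k1); y_{n+1} = y_n + h·k2.
x=0.000000, y=-1.430000:
  k1 = f(0.000000, -1.430000) = 0.890400
  k2 = f(0.155000, -1.291988) = 0.575733
  y ← -1.430000 + 0.31·0.575733 = -1.251523
y(0.31) ≈ -1.2515

-1.2515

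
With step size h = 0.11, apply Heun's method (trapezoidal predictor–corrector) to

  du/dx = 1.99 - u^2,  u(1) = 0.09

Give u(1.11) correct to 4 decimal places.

Heun: k1 = f(x_n, u_n); k2 = f(x_n + h, u_n + h·k1); u_{n+1} = u_n + (h/2)·(k1 + k2).
x=1.000000, u=0.090000:
  k1 = f(1.000000, 0.090000) = 1.981900
  k2 = f(1.110000, 0.308009) = 1.895130
  u ← 0.090000 + (0.11/2)·(1.981900 + 1.895130) = 0.303237
u(1.11) ≈ 0.3032

0.3032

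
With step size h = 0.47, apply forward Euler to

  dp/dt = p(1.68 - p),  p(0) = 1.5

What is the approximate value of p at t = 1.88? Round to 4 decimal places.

Euler: p_{n+1} = p_n + h·f(t_n, p_n).
t=0.000000, p=1.500000: f=0.270000 → p ← 1.500000 + 0.47·0.270000 = 1.626900
t=0.470000, p=1.626900: f=0.086388 → p ← 1.626900 + 0.47·0.086388 = 1.667503
t=0.940000, p=1.667503: f=0.020840 → p ← 1.667503 + 0.47·0.020840 = 1.677297
t=1.410000, p=1.677297: f=0.004534 → p ← 1.677297 + 0.47·0.004534 = 1.679428
p(1.88) ≈ 1.6794

1.6794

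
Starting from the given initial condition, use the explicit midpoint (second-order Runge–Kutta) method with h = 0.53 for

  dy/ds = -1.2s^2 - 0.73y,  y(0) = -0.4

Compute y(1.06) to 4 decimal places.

-0.5874

Midpoint: k1 = f(s_n, y_n); k2 = f(s_n + h/2, y_n + (h/2)·k1); y_{n+1} = y_n + h·k2.
s=0.000000, y=-0.400000:
  k1 = f(0.000000, -0.400000) = 0.292000
  k2 = f(0.265000, -0.322620) = 0.151243
  y ← -0.400000 + 0.53·0.151243 = -0.319841
s=0.530000, y=-0.319841:
  k1 = f(0.530000, -0.319841) = -0.103596
  k2 = f(0.795000, -0.347294) = -0.504905
  y ← -0.319841 + 0.53·(-0.504905) = -0.587441
y(1.06) ≈ -0.5874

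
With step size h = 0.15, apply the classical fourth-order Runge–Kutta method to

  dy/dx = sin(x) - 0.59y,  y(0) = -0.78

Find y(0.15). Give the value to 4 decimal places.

-0.7030

RK4: k1 = f(x_n, y_n); k2 = f(x_n + h/2, y_n + (h/2)·k1); k3 = f(x_n + h/2, y_n + (h/2)·k2); k4 = f(x_n + h, y_n + h·k3); y_{n+1} = y_n + (h/6)·(k1 + 2k2 + 2k3 + k4).
x=0.000000, y=-0.780000:
  k1 = f(0.000000, -0.780000) = 0.460200
  k2 = f(0.075000, -0.745485) = 0.514766
  k3 = f(0.075000, -0.741393) = 0.512351
  k4 = f(0.150000, -0.703147) = 0.564295
  y ← -0.780000 + (0.15/6)·(k1 + 2k2 + 2k3 + k4) = -0.703032
y(0.15) ≈ -0.7030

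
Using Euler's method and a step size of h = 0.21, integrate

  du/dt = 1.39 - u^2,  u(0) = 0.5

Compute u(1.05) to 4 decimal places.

Euler: u_{n+1} = u_n + h·f(t_n, u_n).
t=0.000000, u=0.500000: f=1.140000 → u ← 0.500000 + 0.21·1.140000 = 0.739400
t=0.210000, u=0.739400: f=0.843288 → u ← 0.739400 + 0.21·0.843288 = 0.916490
t=0.420000, u=0.916490: f=0.550045 → u ← 0.916490 + 0.21·0.550045 = 1.032000
t=0.630000, u=1.032000: f=0.324976 → u ← 1.032000 + 0.21·0.324976 = 1.100245
t=0.840000, u=1.100245: f=0.179461 → u ← 1.100245 + 0.21·0.179461 = 1.137932
u(1.05) ≈ 1.1379

1.1379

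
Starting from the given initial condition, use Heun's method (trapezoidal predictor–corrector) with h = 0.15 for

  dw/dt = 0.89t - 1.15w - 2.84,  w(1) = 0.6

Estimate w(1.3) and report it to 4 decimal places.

-0.0299

Heun: k1 = f(t_n, w_n); k2 = f(t_n + h, w_n + h·k1); w_{n+1} = w_n + (h/2)·(k1 + k2).
t=1.000000, w=0.600000:
  k1 = f(1.000000, 0.600000) = -2.640000
  k2 = f(1.150000, 0.204000) = -2.051100
  w ← 0.600000 + (0.15/2)·(-2.640000 + (-2.051100)) = 0.248168
t=1.150000, w=0.248168:
  k1 = f(1.150000, 0.248168) = -2.101893
  k2 = f(1.300000, -0.067116) = -1.605816
  w ← 0.248168 + (0.15/2)·(-2.101893 + (-1.605816)) = -0.029911
w(1.3) ≈ -0.0299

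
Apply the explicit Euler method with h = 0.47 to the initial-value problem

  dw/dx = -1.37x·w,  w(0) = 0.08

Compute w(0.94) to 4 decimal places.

Euler: w_{n+1} = w_n + h·f(x_n, w_n).
x=0.000000, w=0.080000: f=0.000000 → w ← 0.080000 + 0.47·0.000000 = 0.080000
x=0.470000, w=0.080000: f=-0.051512 → w ← 0.080000 + 0.47·(-0.051512) = 0.055789
w(0.94) ≈ 0.0558

0.0558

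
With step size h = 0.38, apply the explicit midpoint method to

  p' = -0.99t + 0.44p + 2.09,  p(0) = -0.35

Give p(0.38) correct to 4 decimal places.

Midpoint: k1 = f(t_n, p_n); k2 = f(t_n + h/2, p_n + (h/2)·k1); p_{n+1} = p_n + h·k2.
t=0.000000, p=-0.350000:
  k1 = f(0.000000, -0.350000) = 1.936000
  k2 = f(0.190000, 0.017840) = 1.909750
  p ← -0.350000 + 0.38·1.909750 = 0.375705
p(0.38) ≈ 0.3757

0.3757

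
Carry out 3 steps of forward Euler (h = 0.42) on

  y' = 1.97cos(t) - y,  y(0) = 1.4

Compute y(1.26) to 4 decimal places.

Euler: y_{n+1} = y_n + h·f(t_n, y_n).
t=0.000000, y=1.400000: f=0.570000 → y ← 1.400000 + 0.42·0.570000 = 1.639400
t=0.420000, y=1.639400: f=0.159385 → y ← 1.639400 + 0.42·0.159385 = 1.706342
t=0.840000, y=1.706342: f=-0.391440 → y ← 1.706342 + 0.42·(-0.391440) = 1.541937
y(1.26) ≈ 1.5419

1.5419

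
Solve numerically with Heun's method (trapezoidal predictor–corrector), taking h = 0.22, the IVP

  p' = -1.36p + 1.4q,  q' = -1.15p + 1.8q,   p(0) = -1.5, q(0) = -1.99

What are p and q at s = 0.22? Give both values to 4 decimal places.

Heun on (p,q): k1 = f(s_n, state_n); k2 = f(s_n + h, state_n + h·k1); state_{n+1} = state_n + (h/2)·(k1 + k2).
0.000000: (-1.500000, -1.990000)
  k1 = (-0.746000, -1.857000)
  predictor → (-1.664120, -2.398540)
  k2 = (-1.094753, -2.403634)
  → (-1.702483, -2.458670)
(p(0.22), q(0.22)) ≈ (-1.7025, -2.4587)

-1.7025, -2.4587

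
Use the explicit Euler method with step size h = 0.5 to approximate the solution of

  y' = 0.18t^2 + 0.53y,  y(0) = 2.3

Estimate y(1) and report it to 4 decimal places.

3.7030

Euler: y_{n+1} = y_n + h·f(t_n, y_n).
t=0.000000, y=2.300000: f=1.219000 → y ← 2.300000 + 0.5·1.219000 = 2.909500
t=0.500000, y=2.909500: f=1.587035 → y ← 2.909500 + 0.5·1.587035 = 3.703017
y(1) ≈ 3.7030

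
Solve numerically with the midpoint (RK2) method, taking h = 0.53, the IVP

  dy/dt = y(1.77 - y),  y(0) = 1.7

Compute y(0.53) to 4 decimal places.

Midpoint: k1 = f(t_n, y_n); k2 = f(t_n + h/2, y_n + (h/2)·k1); y_{n+1} = y_n + h·k2.
t=0.000000, y=1.700000:
  k1 = f(0.000000, 1.700000) = 0.119000
  k2 = f(0.265000, 1.731535) = 0.066603
  y ← 1.700000 + 0.53·0.066603 = 1.735300
y(0.53) ≈ 1.7353

1.7353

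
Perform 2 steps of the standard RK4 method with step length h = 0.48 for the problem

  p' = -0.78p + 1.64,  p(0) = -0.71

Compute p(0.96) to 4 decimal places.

0.7722

RK4: k1 = f(t_n, p_n); k2 = f(t_n + h/2, p_n + (h/2)·k1); k3 = f(t_n + h/2, p_n + (h/2)·k2); k4 = f(t_n + h, p_n + h·k3); p_{n+1} = p_n + (h/6)·(k1 + 2k2 + 2k3 + k4).
t=0.000000, p=-0.710000:
  k1 = f(0.000000, -0.710000) = 2.193800
  k2 = f(0.240000, -0.183488) = 1.783121
  k3 = f(0.240000, -0.282051) = 1.860000
  k4 = f(0.480000, 0.182800) = 1.497416
  p ← -0.710000 + (0.48/6)·(k1 + 2k2 + 2k3 + k4) = 0.168197
t=0.480000, p=0.168197:
  k1 = f(0.480000, 0.168197) = 1.508807
  k2 = f(0.720000, 0.530310) = 1.226358
  k3 = f(0.720000, 0.462522) = 1.279232
  k4 = f(0.960000, 0.782228) = 1.029862
  p ← 0.168197 + (0.48/6)·(k1 + 2k2 + 2k3 + k4) = 0.772185
p(0.96) ≈ 0.7722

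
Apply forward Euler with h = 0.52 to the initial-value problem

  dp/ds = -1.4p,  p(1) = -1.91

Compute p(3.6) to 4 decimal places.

-0.0028

Euler: p_{n+1} = p_n + h·f(s_n, p_n).
s=1.000000, p=-1.910000: f=2.674000 → p ← -1.910000 + 0.52·2.674000 = -0.519520
s=1.520000, p=-0.519520: f=0.727328 → p ← -0.519520 + 0.52·0.727328 = -0.141309
s=2.040000, p=-0.141309: f=0.197833 → p ← -0.141309 + 0.52·0.197833 = -0.038436
s=2.560000, p=-0.038436: f=0.053811 → p ← -0.038436 + 0.52·0.053811 = -0.010455
s=3.080000, p=-0.010455: f=0.014636 → p ← -0.010455 + 0.52·0.014636 = -0.002844
p(3.6) ≈ -0.0028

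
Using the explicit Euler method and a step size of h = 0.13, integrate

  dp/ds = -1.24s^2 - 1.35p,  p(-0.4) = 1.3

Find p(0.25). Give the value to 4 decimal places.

0.4723

Euler: p_{n+1} = p_n + h·f(s_n, p_n).
s=-0.400000, p=1.300000: f=-1.953400 → p ← 1.300000 + 0.13·(-1.953400) = 1.046058
s=-0.270000, p=1.046058: f=-1.502574 → p ← 1.046058 + 0.13·(-1.502574) = 0.850723
s=-0.140000, p=0.850723: f=-1.172781 → p ← 0.850723 + 0.13·(-1.172781) = 0.698262
s=-0.010000, p=0.698262: f=-0.942778 → p ← 0.698262 + 0.13·(-0.942778) = 0.575701
s=0.120000, p=0.575701: f=-0.795052 → p ← 0.575701 + 0.13·(-0.795052) = 0.472344
p(0.25) ≈ 0.4723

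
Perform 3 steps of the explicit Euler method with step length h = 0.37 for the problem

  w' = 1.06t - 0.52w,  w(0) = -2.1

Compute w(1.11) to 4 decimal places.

-0.6987

Euler: w_{n+1} = w_n + h·f(t_n, w_n).
t=0.000000, w=-2.100000: f=1.092000 → w ← -2.100000 + 0.37·1.092000 = -1.695960
t=0.370000, w=-1.695960: f=1.274099 → w ← -1.695960 + 0.37·1.274099 = -1.224543
t=0.740000, w=-1.224543: f=1.421163 → w ← -1.224543 + 0.37·1.421163 = -0.698713
w(1.11) ≈ -0.6987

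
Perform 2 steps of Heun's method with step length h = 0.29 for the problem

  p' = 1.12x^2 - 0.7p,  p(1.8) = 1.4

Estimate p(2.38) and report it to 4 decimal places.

Heun: k1 = f(x_n, p_n); k2 = f(x_n + h, p_n + h·k1); p_{n+1} = p_n + (h/2)·(k1 + k2).
x=1.800000, p=1.400000:
  k1 = f(1.800000, 1.400000) = 2.648800
  k2 = f(2.090000, 2.168152) = 3.374566
  p ← 1.400000 + (0.29/2)·(2.648800 + 3.374566) = 2.273388
x=2.090000, p=2.273388:
  k1 = f(2.090000, 2.273388) = 3.300900
  k2 = f(2.380000, 3.230649) = 4.082674
  p ← 2.273388 + (0.29/2)·(3.300900 + 4.082674) = 3.344006
p(2.38) ≈ 3.3440

3.3440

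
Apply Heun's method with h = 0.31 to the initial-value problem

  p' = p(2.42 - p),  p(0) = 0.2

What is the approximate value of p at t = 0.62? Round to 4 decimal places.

Heun: k1 = f(t_n, p_n); k2 = f(t_n + h, p_n + h·k1); p_{n+1} = p_n + (h/2)·(k1 + k2).
t=0.000000, p=0.200000:
  k1 = f(0.000000, 0.200000) = 0.444000
  k2 = f(0.310000, 0.337640) = 0.703088
  p ← 0.200000 + (0.31/2)·(0.444000 + 0.703088) = 0.377799
t=0.310000, p=0.377799:
  k1 = f(0.310000, 0.377799) = 0.771541
  k2 = f(0.620000, 0.616976) = 1.112423
  p ← 0.377799 + (0.31/2)·(0.771541 + 1.112423) = 0.669813
p(0.62) ≈ 0.6698

0.6698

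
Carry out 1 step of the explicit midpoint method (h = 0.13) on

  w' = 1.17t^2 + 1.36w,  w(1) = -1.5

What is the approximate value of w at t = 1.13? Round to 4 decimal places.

-1.6027

Midpoint: k1 = f(t_n, w_n); k2 = f(t_n + h/2, w_n + (h/2)·k1); w_{n+1} = w_n + h·k2.
t=1.000000, w=-1.500000:
  k1 = f(1.000000, -1.500000) = -0.870000
  k2 = f(1.065000, -1.556550) = -0.789865
  w ← -1.500000 + 0.13·(-0.789865) = -1.602682
w(1.13) ≈ -1.6027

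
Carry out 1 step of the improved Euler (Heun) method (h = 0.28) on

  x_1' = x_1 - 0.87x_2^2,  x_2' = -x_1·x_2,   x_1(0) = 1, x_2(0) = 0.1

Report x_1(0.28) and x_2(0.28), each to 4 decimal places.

1.3170, 0.0731

Heun on (x_1,x_2): k1 = f(s_n, state_n); k2 = f(s_n + h, state_n + h·k1); state_{n+1} = state_n + (h/2)·(k1 + k2).
0.000000: (1.000000, 0.100000)
  k1 = (0.991300, -0.100000)
  predictor → (1.277564, 0.072000)
  k2 = (1.273054, -0.091985)
  → (1.317010, 0.073122)
(x_1(0.28), x_2(0.28)) ≈ (1.3170, 0.0731)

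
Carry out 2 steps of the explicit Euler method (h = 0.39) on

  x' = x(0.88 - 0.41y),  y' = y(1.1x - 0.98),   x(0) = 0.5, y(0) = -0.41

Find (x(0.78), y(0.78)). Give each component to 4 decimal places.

Euler on (x,y): x_{n+1} = x_n + h·x', y_{n+1} = y_n + h·y'.
0.000000: (0.500000, -0.410000); f=(0.524050, 0.176300) → (0.704380, -0.341243)
0.390000: (0.704380, -0.341243); f=(0.718403, 0.070017) → (0.984557, -0.313936)
(x(0.78), y(0.78)) ≈ (0.9846, -0.3139)

0.9846, -0.3139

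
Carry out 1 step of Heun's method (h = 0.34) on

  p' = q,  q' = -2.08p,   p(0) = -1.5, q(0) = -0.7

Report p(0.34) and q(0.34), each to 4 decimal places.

-1.5577, 0.4450

Heun on (p,q): k1 = f(t_n, state_n); k2 = f(t_n + h, state_n + h·k1); state_{n+1} = state_n + (h/2)·(k1 + k2).
0.000000: (-1.500000, -0.700000)
  k1 = (-0.700000, 3.120000)
  predictor → (-1.738000, 0.360800)
  k2 = (0.360800, 3.615040)
  → (-1.557664, 0.444957)
(p(0.34), q(0.34)) ≈ (-1.5577, 0.4450)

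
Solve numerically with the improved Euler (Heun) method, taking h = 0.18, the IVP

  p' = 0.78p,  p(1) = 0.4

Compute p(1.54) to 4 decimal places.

Heun: k1 = f(t_n, p_n); k2 = f(t_n + h, p_n + h·k1); p_{n+1} = p_n + (h/2)·(k1 + k2).
t=1.000000, p=0.400000:
  k1 = f(1.000000, 0.400000) = 0.312000
  k2 = f(1.180000, 0.456160) = 0.355805
  p ← 0.400000 + (0.18/2)·(0.312000 + 0.355805) = 0.460102
t=1.180000, p=0.460102:
  k1 = f(1.180000, 0.460102) = 0.358880
  k2 = f(1.360000, 0.524701) = 0.409267
  p ← 0.460102 + (0.18/2)·(0.358880 + 0.409267) = 0.529236
t=1.360000, p=0.529236:
  k1 = f(1.360000, 0.529236) = 0.412804
  k2 = f(1.540000, 0.603540) = 0.470761
  p ← 0.529236 + (0.18/2)·(0.412804 + 0.470761) = 0.608756
p(1.54) ≈ 0.6088

0.6088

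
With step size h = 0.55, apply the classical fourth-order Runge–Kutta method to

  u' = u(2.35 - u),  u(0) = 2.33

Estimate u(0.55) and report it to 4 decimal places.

2.3440

RK4: k1 = f(x_n, u_n); k2 = f(x_n + h/2, u_n + (h/2)·k1); k3 = f(x_n + h/2, u_n + (h/2)·k2); k4 = f(x_n + h, u_n + h·k3); u_{n+1} = u_n + (h/6)·(k1 + 2k2 + 2k3 + k4).
x=0.000000, u=2.330000:
  k1 = f(0.000000, 2.330000) = 0.046600
  k2 = f(0.275000, 2.342815) = 0.016833
  k3 = f(0.275000, 2.334629) = 0.035885
  k4 = f(0.550000, 2.349737) = 0.000618
  u ← 2.330000 + (0.55/6)·(k1 + 2k2 + 2k3 + k4) = 2.343993
u(0.55) ≈ 2.3440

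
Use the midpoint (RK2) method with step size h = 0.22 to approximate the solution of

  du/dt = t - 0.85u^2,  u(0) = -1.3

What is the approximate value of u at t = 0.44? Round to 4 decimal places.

-2.2836

Midpoint: k1 = f(t_n, u_n); k2 = f(t_n + h/2, u_n + (h/2)·k1); u_{n+1} = u_n + h·k2.
t=0.000000, u=-1.300000:
  k1 = f(0.000000, -1.300000) = -1.436500
  k2 = f(0.110000, -1.458015) = -1.696937
  u ← -1.300000 + 0.22·(-1.696937) = -1.673326
t=0.220000, u=-1.673326:
  k1 = f(0.220000, -1.673326) = -2.160017
  k2 = f(0.330000, -1.910928) = -2.773899
  u ← -1.673326 + 0.22·(-2.773899) = -2.283584
u(0.44) ≈ -2.2836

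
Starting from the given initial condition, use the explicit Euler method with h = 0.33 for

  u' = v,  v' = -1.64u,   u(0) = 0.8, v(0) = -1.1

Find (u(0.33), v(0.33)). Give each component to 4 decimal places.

0.4370, -1.5330

Euler on (u,v): u_{n+1} = u_n + h·u', v_{n+1} = v_n + h·v'.
0.000000: (0.800000, -1.100000); f=(-1.100000, -1.312000) → (0.437000, -1.532960)
(u(0.33), v(0.33)) ≈ (0.4370, -1.5330)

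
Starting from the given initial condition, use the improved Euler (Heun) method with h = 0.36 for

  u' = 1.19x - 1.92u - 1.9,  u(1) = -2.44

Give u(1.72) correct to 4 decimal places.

Heun: k1 = f(x_n, u_n); k2 = f(x_n + h, u_n + h·k1); u_{n+1} = u_n + (h/2)·(k1 + k2).
x=1.000000, u=-2.440000:
  k1 = f(1.000000, -2.440000) = 3.974800
  k2 = f(1.360000, -1.009072) = 1.655818
  u ← -2.440000 + (0.36/2)·(3.974800 + 1.655818) = -1.426489
x=1.360000, u=-1.426489:
  k1 = f(1.360000, -1.426489) = 2.457258
  k2 = f(1.720000, -0.541876) = 1.187201
  u ← -1.426489 + (0.36/2)·(2.457258 + 1.187201) = -0.770486
u(1.72) ≈ -0.7705

-0.7705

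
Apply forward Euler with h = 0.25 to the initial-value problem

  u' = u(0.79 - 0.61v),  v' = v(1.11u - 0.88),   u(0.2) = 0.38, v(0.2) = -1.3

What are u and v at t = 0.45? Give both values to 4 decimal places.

0.5304, -1.1511

Euler on (u,v): u_{n+1} = u_n + h·u', v_{n+1} = v_n + h·v'.
0.200000: (0.380000, -1.300000); f=(0.601540, 0.595660) → (0.530385, -1.151085)
(u(0.45), v(0.45)) ≈ (0.5304, -1.1511)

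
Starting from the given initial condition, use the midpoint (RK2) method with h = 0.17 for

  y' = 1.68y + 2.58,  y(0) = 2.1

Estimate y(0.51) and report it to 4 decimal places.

6.9482

Midpoint: k1 = f(t_n, y_n); k2 = f(t_n + h/2, y_n + (h/2)·k1); y_{n+1} = y_n + h·k2.
t=0.000000, y=2.100000:
  k1 = f(0.000000, 2.100000) = 6.108000
  k2 = f(0.085000, 2.619180) = 6.980222
  y ← 2.100000 + 0.17·6.980222 = 3.286638
t=0.170000, y=3.286638:
  k1 = f(0.170000, 3.286638) = 8.101552
  k2 = f(0.255000, 3.975270) = 9.258453
  y ← 3.286638 + 0.17·9.258453 = 4.860575
t=0.340000, y=4.860575:
  k1 = f(0.340000, 4.860575) = 10.745766
  k2 = f(0.425000, 5.773965) = 12.280261
  y ← 4.860575 + 0.17·12.280261 = 6.948219
y(0.51) ≈ 6.9482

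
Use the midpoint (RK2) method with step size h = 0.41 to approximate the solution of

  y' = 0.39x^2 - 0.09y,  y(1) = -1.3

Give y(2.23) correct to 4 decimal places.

Midpoint: k1 = f(x_n, y_n); k2 = f(x_n + h/2, y_n + (h/2)·k1); y_{n+1} = y_n + h·k2.
x=1.000000, y=-1.300000:
  k1 = f(1.000000, -1.300000) = 0.507000
  k2 = f(1.205000, -1.196065) = 0.673936
  y ← -1.300000 + 0.41·0.673936 = -1.023686
x=1.410000, y=-1.023686:
  k1 = f(1.410000, -1.023686) = 0.867491
  k2 = f(1.615000, -0.845851) = 1.093334
  y ← -1.023686 + 0.41·1.093334 = -0.575419
x=1.820000, y=-0.575419:
  k1 = f(1.820000, -0.575419) = 1.343624
  k2 = f(2.025000, -0.299976) = 1.626242
  y ← -0.575419 + 0.41·1.626242 = 0.091340
y(2.23) ≈ 0.0913

0.0913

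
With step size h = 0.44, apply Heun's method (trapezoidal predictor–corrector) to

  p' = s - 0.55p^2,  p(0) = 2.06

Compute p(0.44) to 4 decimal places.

Heun: k1 = f(s_n, p_n); k2 = f(s_n + h, p_n + h·k1); p_{n+1} = p_n + (h/2)·(k1 + k2).
s=0.000000, p=2.060000:
  k1 = f(0.000000, 2.060000) = -2.333980
  k2 = f(0.440000, 1.033049) = -0.146954
  p ← 2.060000 + (0.44/2)·(-2.333980 + (-0.146954)) = 1.514194
p(0.44) ≈ 1.5142

1.5142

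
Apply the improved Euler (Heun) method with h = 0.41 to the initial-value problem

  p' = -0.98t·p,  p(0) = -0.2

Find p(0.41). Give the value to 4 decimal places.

Heun: k1 = f(t_n, p_n); k2 = f(t_n + h, p_n + h·k1); p_{n+1} = p_n + (h/2)·(k1 + k2).
t=0.000000, p=-0.200000:
  k1 = f(0.000000, -0.200000) = 0.000000
  k2 = f(0.410000, -0.200000) = 0.080360
  p ← -0.200000 + (0.41/2)·(0.000000 + 0.080360) = -0.183526
p(0.41) ≈ -0.1835

-0.1835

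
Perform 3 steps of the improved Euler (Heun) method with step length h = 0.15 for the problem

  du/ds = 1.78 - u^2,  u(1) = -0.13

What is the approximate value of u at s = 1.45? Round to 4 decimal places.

0.6138

Heun: k1 = f(s_n, u_n); k2 = f(s_n + h, u_n + h·k1); u_{n+1} = u_n + (h/2)·(k1 + k2).
s=1.000000, u=-0.130000:
  k1 = f(1.000000, -0.130000) = 1.763100
  k2 = f(1.150000, 0.134465) = 1.761919
  u ← -0.130000 + (0.15/2)·(1.763100 + 1.761919) = 0.134376
s=1.150000, u=0.134376:
  k1 = f(1.150000, 0.134376) = 1.761943
  k2 = f(1.300000, 0.398668) = 1.621064
  u ← 0.134376 + (0.15/2)·(1.761943 + 1.621064) = 0.388102
s=1.300000, u=0.388102:
  k1 = f(1.300000, 0.388102) = 1.629377
  k2 = f(1.450000, 0.632508) = 1.379933
  u ← 0.388102 + (0.15/2)·(1.629377 + 1.379933) = 0.613800
u(1.45) ≈ 0.6138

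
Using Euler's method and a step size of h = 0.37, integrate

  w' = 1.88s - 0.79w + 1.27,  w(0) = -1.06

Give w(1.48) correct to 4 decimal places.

Euler: w_{n+1} = w_n + h·f(s_n, w_n).
s=0.000000, w=-1.060000: f=2.107400 → w ← -1.060000 + 0.37·2.107400 = -0.280262
s=0.370000, w=-0.280262: f=2.187007 → w ← -0.280262 + 0.37·2.187007 = 0.528931
s=0.740000, w=0.528931: f=2.243345 → w ← 0.528931 + 0.37·2.243345 = 1.358968
s=1.110000, w=1.358968: f=2.283215 → w ← 1.358968 + 0.37·2.283215 = 2.203758
w(1.48) ≈ 2.2038

2.2038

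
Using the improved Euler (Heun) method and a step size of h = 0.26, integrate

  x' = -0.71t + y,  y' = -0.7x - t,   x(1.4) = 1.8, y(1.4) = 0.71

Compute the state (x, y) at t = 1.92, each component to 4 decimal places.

Heun on (x,y): k1 = f(t_n, state_n); k2 = f(t_n + h, state_n + h·k1); state_{n+1} = state_n + (h/2)·(k1 + k2).
1.400000: (1.800000, 0.710000)
  k1 = (-0.284000, -2.660000)
  predictor → (1.726160, 0.018400)
  k2 = (-1.160200, -2.868312)
  → (1.612254, -0.008681)
1.660000: (1.612254, -0.008681)
  k1 = (-1.187281, -2.788578)
  predictor → (1.303561, -0.733711)
  k2 = (-2.096911, -2.832493)
  → (1.185309, -0.739420)
(x(1.92), y(1.92)) ≈ (1.1853, -0.7394)

1.1853, -0.7394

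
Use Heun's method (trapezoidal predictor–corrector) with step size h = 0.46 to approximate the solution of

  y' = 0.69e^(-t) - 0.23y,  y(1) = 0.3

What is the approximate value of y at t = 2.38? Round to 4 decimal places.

0.3767

Heun: k1 = f(t_n, y_n); k2 = f(t_n + h, y_n + h·k1); y_{n+1} = y_n + (h/2)·(k1 + k2).
t=1.000000, y=0.300000:
  k1 = f(1.000000, 0.300000) = 0.184837
  k2 = f(1.460000, 0.385025) = 0.071687
  y ← 0.300000 + (0.46/2)·(0.184837 + 0.071687) = 0.359001
t=1.460000, y=0.359001:
  k1 = f(1.460000, 0.359001) = 0.077673
  k2 = f(1.920000, 0.394730) = 0.010371
  y ← 0.359001 + (0.46/2)·(0.077673 + 0.010371) = 0.379251
t=1.920000, y=0.379251:
  k1 = f(1.920000, 0.379251) = 0.013931
  k2 = f(2.380000, 0.385659) = -0.024842
  y ← 0.379251 + (0.46/2)·(0.013931 + (-0.024842)) = 0.376741
y(2.38) ≈ 0.3767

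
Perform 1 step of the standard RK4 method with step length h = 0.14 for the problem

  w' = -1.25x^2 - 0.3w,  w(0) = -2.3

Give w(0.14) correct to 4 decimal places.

-2.2065

RK4: k1 = f(x_n, w_n); k2 = f(x_n + h/2, w_n + (h/2)·k1); k3 = f(x_n + h/2, w_n + (h/2)·k2); k4 = f(x_n + h, w_n + h·k3); w_{n+1} = w_n + (h/6)·(k1 + 2k2 + 2k3 + k4).
x=0.000000, w=-2.300000:
  k1 = f(0.000000, -2.300000) = 0.690000
  k2 = f(0.070000, -2.251700) = 0.669385
  k3 = f(0.070000, -2.253143) = 0.669818
  k4 = f(0.140000, -2.206225) = 0.637368
  w ← -2.300000 + (0.14/6)·(k1 + 2k2 + 2k3 + k4) = -2.206532
w(0.14) ≈ -2.2065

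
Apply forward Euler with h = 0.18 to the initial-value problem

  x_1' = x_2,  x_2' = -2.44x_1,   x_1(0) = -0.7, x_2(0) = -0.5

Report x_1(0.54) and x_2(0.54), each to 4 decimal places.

-0.7969, 0.5166

Euler on (x_1,x_2): x_1_{n+1} = x_1_n + h·x_1', x_2_{n+1} = x_2_n + h·x_2'.
0.000000: (-0.700000, -0.500000); f=(-0.500000, 1.708000) → (-0.790000, -0.192560)
0.180000: (-0.790000, -0.192560); f=(-0.192560, 1.927600) → (-0.824661, 0.154408)
0.360000: (-0.824661, 0.154408); f=(0.154408, 2.012172) → (-0.796867, 0.516599)
(x_1(0.54), x_2(0.54)) ≈ (-0.7969, 0.5166)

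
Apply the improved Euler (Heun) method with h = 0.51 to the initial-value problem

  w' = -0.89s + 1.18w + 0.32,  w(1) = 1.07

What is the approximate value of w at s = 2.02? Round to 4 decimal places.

Heun: k1 = f(s_n, w_n); k2 = f(s_n + h, w_n + h·k1); w_{n+1} = w_n + (h/2)·(k1 + k2).
s=1.000000, w=1.070000:
  k1 = f(1.000000, 1.070000) = 0.692600
  k2 = f(1.510000, 1.423226) = 0.655507
  w ← 1.070000 + (0.51/2)·(0.692600 + 0.655507) = 1.413767
s=1.510000, w=1.413767:
  k1 = f(1.510000, 1.413767) = 0.644345
  k2 = f(2.020000, 1.742383) = 0.578212
  w ← 1.413767 + (0.51/2)·(0.644345 + 0.578212) = 1.725519
w(2.02) ≈ 1.7255

1.7255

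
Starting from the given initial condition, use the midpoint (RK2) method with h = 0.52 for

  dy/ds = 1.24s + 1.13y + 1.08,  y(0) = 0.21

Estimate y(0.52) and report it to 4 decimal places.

1.2639

Midpoint: k1 = f(s_n, y_n); k2 = f(s_n + h/2, y_n + (h/2)·k1); y_{n+1} = y_n + h·k2.
s=0.000000, y=0.210000:
  k1 = f(0.000000, 0.210000) = 1.317300
  k2 = f(0.260000, 0.552498) = 2.026723
  y ← 0.210000 + 0.52·2.026723 = 1.263896
y(0.52) ≈ 1.2639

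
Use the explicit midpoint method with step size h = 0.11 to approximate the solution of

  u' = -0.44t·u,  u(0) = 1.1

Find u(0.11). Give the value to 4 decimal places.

Midpoint: k1 = f(t_n, u_n); k2 = f(t_n + h/2, u_n + (h/2)·k1); u_{n+1} = u_n + h·k2.
t=0.000000, u=1.100000:
  k1 = f(0.000000, 1.100000) = 0.000000
  k2 = f(0.055000, 1.100000) = -0.026620
  u ← 1.100000 + 0.11·(-0.026620) = 1.097072
u(0.11) ≈ 1.0971

1.0971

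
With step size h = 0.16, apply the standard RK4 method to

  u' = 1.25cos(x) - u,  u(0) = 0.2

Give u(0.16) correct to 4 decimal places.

RK4: k1 = f(x_n, u_n); k2 = f(x_n + h/2, u_n + (h/2)·k1); k3 = f(x_n + h/2, u_n + (h/2)·k2); k4 = f(x_n + h, u_n + h·k3); u_{n+1} = u_n + (h/6)·(k1 + 2k2 + 2k3 + k4).
x=0.000000, u=0.200000:
  k1 = f(0.000000, 0.200000) = 1.050000
  k2 = f(0.080000, 0.284000) = 0.962002
  k3 = f(0.080000, 0.276960) = 0.969042
  k4 = f(0.160000, 0.355047) = 0.878987
  u ← 0.200000 + (0.16/6)·(k1 + 2k2 + 2k3 + k4) = 0.354429
u(0.16) ≈ 0.3544

0.3544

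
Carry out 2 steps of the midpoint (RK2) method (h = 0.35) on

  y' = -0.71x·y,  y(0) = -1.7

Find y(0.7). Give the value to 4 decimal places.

-1.4232

Midpoint: k1 = f(x_n, y_n); k2 = f(x_n + h/2, y_n + (h/2)·k1); y_{n+1} = y_n + h·k2.
x=0.000000, y=-1.700000:
  k1 = f(0.000000, -1.700000) = 0.000000
  k2 = f(0.175000, -1.700000) = 0.211225
  y ← -1.700000 + 0.35·0.211225 = -1.626071
x=0.350000, y=-1.626071:
  k1 = f(0.350000, -1.626071) = 0.404079
  k2 = f(0.525000, -1.555357) = 0.579759
  y ← -1.626071 + 0.35·0.579759 = -1.423155
y(0.7) ≈ -1.4232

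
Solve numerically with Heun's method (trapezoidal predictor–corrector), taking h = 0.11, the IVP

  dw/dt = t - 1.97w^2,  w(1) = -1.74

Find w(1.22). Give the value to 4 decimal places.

-4.6175

Heun: k1 = f(t_n, w_n); k2 = f(t_n + h, w_n + h·k1); w_{n+1} = w_n + (h/2)·(k1 + k2).
t=1.000000, w=-1.740000:
  k1 = f(1.000000, -1.740000) = -4.964372
  k2 = f(1.110000, -2.286081) = -9.185547
  w ← -1.740000 + (0.11/2)·(-4.964372 + (-9.185547)) = -2.518246
t=1.110000, w=-2.518246:
  k1 = f(1.110000, -2.518246) = -11.382874
  k2 = f(1.220000, -3.770362) = -26.784786
  w ← -2.518246 + (0.11/2)·(-11.382874 + (-26.784786)) = -4.617467
w(1.22) ≈ -4.6175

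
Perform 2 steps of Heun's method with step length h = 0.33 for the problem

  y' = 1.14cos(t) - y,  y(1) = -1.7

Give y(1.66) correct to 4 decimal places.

-0.7971

Heun: k1 = f(t_n, y_n); k2 = f(t_n + h, y_n + h·k1); y_{n+1} = y_n + (h/2)·(k1 + k2).
t=1.000000, y=-1.700000:
  k1 = f(1.000000, -1.700000) = 2.315945
  k2 = f(1.330000, -0.935738) = 1.207601
  y ← -1.700000 + (0.33/2)·(2.315945 + 1.207601) = -1.118615
t=1.330000, y=-1.118615:
  k1 = f(1.330000, -1.118615) = 1.390478
  k2 = f(1.660000, -0.659757) = 0.558200
  y ← -1.118615 + (0.33/2)·(1.390478 + 0.558200) = -0.797083
y(1.66) ≈ -0.7971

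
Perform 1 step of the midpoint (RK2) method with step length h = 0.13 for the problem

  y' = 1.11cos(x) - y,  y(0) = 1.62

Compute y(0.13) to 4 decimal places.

Midpoint: k1 = f(x_n, y_n); k2 = f(x_n + h/2, y_n + (h/2)·k1); y_{n+1} = y_n + h·k2.
x=0.000000, y=1.620000:
  k1 = f(0.000000, 1.620000) = -0.510000
  k2 = f(0.065000, 1.586850) = -0.479194
  y ← 1.620000 + 0.13·(-0.479194) = 1.557705
y(0.13) ≈ 1.5577

1.5577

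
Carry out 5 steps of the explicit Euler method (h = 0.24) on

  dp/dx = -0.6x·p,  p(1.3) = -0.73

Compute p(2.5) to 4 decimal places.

-0.1643

Euler: p_{n+1} = p_n + h·f(x_n, p_n).
x=1.300000, p=-0.730000: f=0.569400 → p ← -0.730000 + 0.24·0.569400 = -0.593344
x=1.540000, p=-0.593344: f=0.548250 → p ← -0.593344 + 0.24·0.548250 = -0.461764
x=1.780000, p=-0.461764: f=0.493164 → p ← -0.461764 + 0.24·0.493164 = -0.343405
x=2.020000, p=-0.343405: f=0.416206 → p ← -0.343405 + 0.24·0.416206 = -0.243515
x=2.260000, p=-0.243515: f=0.330207 → p ← -0.243515 + 0.24·0.330207 = -0.164266
p(2.5) ≈ -0.1643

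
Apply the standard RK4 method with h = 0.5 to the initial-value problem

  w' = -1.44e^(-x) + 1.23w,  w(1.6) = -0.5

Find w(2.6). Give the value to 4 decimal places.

RK4: k1 = f(x_n, w_n); k2 = f(x_n + h/2, w_n + (h/2)·k1); k3 = f(x_n + h/2, w_n + (h/2)·k2); k4 = f(x_n + h, w_n + h·k3); w_{n+1} = w_n + (h/6)·(k1 + 2k2 + 2k3 + k4).
x=1.600000, w=-0.500000:
  k1 = f(1.600000, -0.500000) = -0.905731
  k2 = f(1.850000, -0.726433) = -1.119934
  k3 = f(1.850000, -0.779983) = -1.185801
  k4 = f(2.100000, -1.092901) = -1.520605
  w ← -0.500000 + (0.5/6)·(k1 + 2k2 + 2k3 + k4) = -1.086484
x=2.100000, w=-1.086484:
  k1 = f(2.100000, -1.086484) = -1.512712
  k2 = f(2.350000, -1.464662) = -1.938866
  k3 = f(2.350000, -1.571200) = -2.069908
  k4 = f(2.600000, -2.121438) = -2.716322
  w ← -1.086484 + (0.5/6)·(k1 + 2k2 + 2k3 + k4) = -2.107032
w(2.6) ≈ -2.1070

-2.1070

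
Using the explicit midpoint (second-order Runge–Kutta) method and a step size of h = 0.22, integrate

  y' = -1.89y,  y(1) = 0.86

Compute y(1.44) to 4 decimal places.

0.3868

Midpoint: k1 = f(t_n, y_n); k2 = f(t_n + h/2, y_n + (h/2)·k1); y_{n+1} = y_n + h·k2.
t=1.000000, y=0.860000:
  k1 = f(1.000000, 0.860000) = -1.625400
  k2 = f(1.110000, 0.681206) = -1.287479
  y ← 0.860000 + 0.22·(-1.287479) = 0.576755
t=1.220000, y=0.576755:
  k1 = f(1.220000, 0.576755) = -1.090066
  k2 = f(1.330000, 0.456847) = -0.863441
  y ← 0.576755 + 0.22·(-0.863441) = 0.386797
y(1.44) ≈ 0.3868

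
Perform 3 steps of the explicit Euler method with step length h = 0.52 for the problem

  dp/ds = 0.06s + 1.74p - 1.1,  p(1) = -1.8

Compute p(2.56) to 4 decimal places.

Euler: p_{n+1} = p_n + h·f(s_n, p_n).
s=1.000000, p=-1.800000: f=-4.172000 → p ← -1.800000 + 0.52·(-4.172000) = -3.969440
s=1.520000, p=-3.969440: f=-7.915626 → p ← -3.969440 + 0.52·(-7.915626) = -8.085565
s=2.040000, p=-8.085565: f=-15.046484 → p ← -8.085565 + 0.52·(-15.046484) = -15.909737
p(2.56) ≈ -15.9097

-15.9097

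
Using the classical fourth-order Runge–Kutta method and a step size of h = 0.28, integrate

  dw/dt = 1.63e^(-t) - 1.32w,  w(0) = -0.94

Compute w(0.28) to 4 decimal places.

-0.3198

RK4: k1 = f(t_n, w_n); k2 = f(t_n + h/2, w_n + (h/2)·k1); k3 = f(t_n + h/2, w_n + (h/2)·k2); k4 = f(t_n + h, w_n + h·k3); w_{n+1} = w_n + (h/6)·(k1 + 2k2 + 2k3 + k4).
t=0.000000, w=-0.940000:
  k1 = f(0.000000, -0.940000) = 2.870800
  k2 = f(0.140000, -0.538088) = 2.127330
  k3 = f(0.140000, -0.642174) = 2.264723
  k4 = f(0.280000, -0.305877) = 1.635686
  w ← -0.940000 + (0.28/6)·(k1 + 2k2 + 2k3 + k4) = -0.319772
w(0.28) ≈ -0.3198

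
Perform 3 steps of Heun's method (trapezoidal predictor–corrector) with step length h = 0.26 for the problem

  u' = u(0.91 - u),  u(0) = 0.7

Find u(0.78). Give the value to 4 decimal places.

Heun: k1 = f(t_n, u_n); k2 = f(t_n + h, u_n + h·k1); u_{n+1} = u_n + (h/2)·(k1 + k2).
t=0.000000, u=0.700000:
  k1 = f(0.000000, 0.700000) = 0.147000
  k2 = f(0.260000, 0.738220) = 0.126811
  u ← 0.700000 + (0.26/2)·(0.147000 + 0.126811) = 0.735595
t=0.260000, u=0.735595:
  k1 = f(0.260000, 0.735595) = 0.128291
  k2 = f(0.520000, 0.768951) = 0.108460
  u ← 0.735595 + (0.26/2)·(0.128291 + 0.108460) = 0.766373
t=0.520000, u=0.766373:
  k1 = f(0.520000, 0.766373) = 0.110072
  k2 = f(0.780000, 0.794992) = 0.091431
  u ← 0.766373 + (0.26/2)·(0.110072 + 0.091431) = 0.792568
u(0.78) ≈ 0.7926

0.7926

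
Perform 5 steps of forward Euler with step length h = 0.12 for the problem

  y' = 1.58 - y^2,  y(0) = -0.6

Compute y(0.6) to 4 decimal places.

0.2679

Euler: y_{n+1} = y_n + h·f(s_n, y_n).
s=0.000000, y=-0.600000: f=1.220000 → y ← -0.600000 + 0.12·1.220000 = -0.453600
s=0.120000, y=-0.453600: f=1.374247 → y ← -0.453600 + 0.12·1.374247 = -0.288690
s=0.240000, y=-0.288690: f=1.496658 → y ← -0.288690 + 0.12·1.496658 = -0.109091
s=0.360000, y=-0.109091: f=1.568099 → y ← -0.109091 + 0.12·1.568099 = 0.079080
s=0.480000, y=0.079080: f=1.573746 → y ← 0.079080 + 0.12·1.573746 = 0.267930
y(0.6) ≈ 0.2679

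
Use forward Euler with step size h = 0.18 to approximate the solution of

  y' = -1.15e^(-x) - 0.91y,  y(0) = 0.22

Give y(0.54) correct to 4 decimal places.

-0.3051

Euler: y_{n+1} = y_n + h·f(x_n, y_n).
x=0.000000, y=0.220000: f=-1.350200 → y ← 0.220000 + 0.18·(-1.350200) = -0.023036
x=0.180000, y=-0.023036: f=-0.939598 → y ← -0.023036 + 0.18·(-0.939598) = -0.192164
x=0.360000, y=-0.192164: f=-0.627459 → y ← -0.192164 + 0.18·(-0.627459) = -0.305106
y(0.54) ≈ -0.3051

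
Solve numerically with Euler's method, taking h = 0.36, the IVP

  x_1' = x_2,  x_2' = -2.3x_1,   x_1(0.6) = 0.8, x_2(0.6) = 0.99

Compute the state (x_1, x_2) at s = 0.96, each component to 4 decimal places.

Euler on (x_1,x_2): x_1_{n+1} = x_1_n + h·x_1', x_2_{n+1} = x_2_n + h·x_2'.
0.600000: (0.800000, 0.990000); f=(0.990000, -1.840000) → (1.156400, 0.327600)
(x_1(0.96), x_2(0.96)) ≈ (1.1564, 0.3276)

1.1564, 0.3276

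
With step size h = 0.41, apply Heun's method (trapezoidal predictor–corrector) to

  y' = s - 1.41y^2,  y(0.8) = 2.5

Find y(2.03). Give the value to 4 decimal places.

1.1239

Heun: k1 = f(s_n, y_n); k2 = f(s_n + h, y_n + h·k1); y_{n+1} = y_n + (h/2)·(k1 + k2).
s=0.800000, y=2.500000:
  k1 = f(0.800000, 2.500000) = -8.012500
  k2 = f(1.210000, -0.785125) = 0.340846
  y ← 2.500000 + (0.41/2)·(-8.012500 + 0.340846) = 0.927311
s=1.210000, y=0.927311:
  k1 = f(1.210000, 0.927311) = -0.002467
  k2 = f(1.620000, 0.926300) = 0.410177
  y ← 0.927311 + (0.41/2)·(-0.002467 + 0.410177) = 1.010891
s=1.620000, y=1.010891:
  k1 = f(1.620000, 1.010891) = 0.179119
  k2 = f(2.030000, 1.084330) = 0.372162
  y ← 1.010891 + (0.41/2)·(0.179119 + 0.372162) = 1.123904
y(2.03) ≈ 1.1239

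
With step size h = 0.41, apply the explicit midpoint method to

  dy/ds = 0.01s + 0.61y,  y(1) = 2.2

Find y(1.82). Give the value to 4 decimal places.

3.6266

Midpoint: k1 = f(s_n, y_n); k2 = f(s_n + h/2, y_n + (h/2)·k1); y_{n+1} = y_n + h·k2.
s=1.000000, y=2.200000:
  k1 = f(1.000000, 2.200000) = 1.352000
  k2 = f(1.205000, 2.477160) = 1.523118
  y ← 2.200000 + 0.41·1.523118 = 2.824478
s=1.410000, y=2.824478:
  k1 = f(1.410000, 2.824478) = 1.737032
  k2 = f(1.615000, 3.180570) = 1.956298
  y ← 2.824478 + 0.41·1.956298 = 3.626560
y(1.82) ≈ 3.6266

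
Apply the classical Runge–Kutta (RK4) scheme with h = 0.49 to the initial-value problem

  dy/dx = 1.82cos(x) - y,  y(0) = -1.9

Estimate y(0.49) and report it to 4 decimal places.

-0.4912

RK4: k1 = f(x_n, y_n); k2 = f(x_n + h/2, y_n + (h/2)·k1); k3 = f(x_n + h/2, y_n + (h/2)·k2); k4 = f(x_n + h, y_n + h·k3); y_{n+1} = y_n + (h/6)·(k1 + 2k2 + 2k3 + k4).
x=0.000000, y=-1.900000:
  k1 = f(0.000000, -1.900000) = 3.720000
  k2 = f(0.245000, -0.988600) = 2.754250
  k3 = f(0.245000, -1.225209) = 2.990859
  k4 = f(0.490000, -0.434479) = 2.040325
  y ← -1.900000 + (0.49/6)·(k1 + 2k2 + 2k3 + k4) = -0.491206
y(0.49) ≈ -0.4912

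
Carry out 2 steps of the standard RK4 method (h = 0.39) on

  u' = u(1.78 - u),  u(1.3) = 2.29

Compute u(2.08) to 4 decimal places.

RK4: k1 = f(t_n, u_n); k2 = f(t_n + h/2, u_n + (h/2)·k1); k3 = f(t_n + h/2, u_n + (h/2)·k2); k4 = f(t_n + h, u_n + h·k3); u_{n+1} = u_n + (h/6)·(k1 + 2k2 + 2k3 + k4).
t=1.300000, u=2.290000:
  k1 = f(1.300000, 2.290000) = -1.167900
  k2 = f(1.495000, 2.062260) = -0.582092
  k3 = f(1.495000, 2.176492) = -0.862962
  k4 = f(1.690000, 1.953445) = -0.338815
  u ← 2.290000 + (0.39/6)·(k1 + 2k2 + 2k3 + k4) = 2.004206
t=1.690000, u=2.004206:
  k1 = f(1.690000, 2.004206) = -0.449356
  k2 = f(1.885000, 1.916582) = -0.261771
  k3 = f(1.885000, 1.953161) = -0.338212
  k4 = f(2.080000, 1.872304) = -0.172821
  u ← 2.004206 + (0.39/6)·(k1 + 2k2 + 2k3 + k4) = 1.885767
u(2.08) ≈ 1.8858

1.8858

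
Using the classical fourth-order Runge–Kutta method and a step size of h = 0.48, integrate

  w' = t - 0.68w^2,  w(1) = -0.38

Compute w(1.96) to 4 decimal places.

RK4: k1 = f(t_n, w_n); k2 = f(t_n + h/2, w_n + (h/2)·k1); k3 = f(t_n + h/2, w_n + (h/2)·k2); k4 = f(t_n + h, w_n + h·k3); w_{n+1} = w_n + (h/6)·(k1 + 2k2 + 2k3 + k4).
t=1.000000, w=-0.380000:
  k1 = f(1.000000, -0.380000) = 0.901808
  k2 = f(1.240000, -0.163566) = 1.221807
  k3 = f(1.240000, -0.086766) = 1.234881
  k4 = f(1.480000, 0.212743) = 1.449224
  w ← -0.380000 + (0.48/6)·(k1 + 2k2 + 2k3 + k4) = 0.201153
t=1.480000, w=0.201153:
  k1 = f(1.480000, 0.201153) = 1.452486
  k2 = f(1.720000, 0.549749) = 1.514488
  k3 = f(1.720000, 0.564630) = 1.503211
  k4 = f(1.960000, 0.922694) = 1.381072
  w ← 0.201153 + (0.48/6)·(k1 + 2k2 + 2k3 + k4) = 0.910669
w(1.96) ≈ 0.9107

0.9107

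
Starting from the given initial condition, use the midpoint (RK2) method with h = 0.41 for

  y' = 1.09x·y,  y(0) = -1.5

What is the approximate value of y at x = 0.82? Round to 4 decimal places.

Midpoint: k1 = f(x_n, y_n); k2 = f(x_n + h/2, y_n + (h/2)·k1); y_{n+1} = y_n + h·k2.
x=0.000000, y=-1.500000:
  k1 = f(0.000000, -1.500000) = 0.000000
  k2 = f(0.205000, -1.500000) = -0.335175
  y ← -1.500000 + 0.41·(-0.335175) = -1.637422
x=0.410000, y=-1.637422:
  k1 = f(0.410000, -1.637422) = -0.731764
  k2 = f(0.615000, -1.787433) = -1.198206
  y ← -1.637422 + 0.41·(-1.198206) = -2.128686
y(0.82) ≈ -2.1287

-2.1287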